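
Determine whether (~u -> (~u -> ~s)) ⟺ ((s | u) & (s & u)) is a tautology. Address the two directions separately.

The forward direction fails; the converse holds.

(⇒) This fails. Under u = F, s = F, the left side is true but the right side is false.

(⇐) Assume the antecedent. If u is true, ~u -> (~u -> ~s) reduces to true regardless of the other variables. If u is false, the antecedent cannot hold. Either way ~u -> (~u -> ~s) holds.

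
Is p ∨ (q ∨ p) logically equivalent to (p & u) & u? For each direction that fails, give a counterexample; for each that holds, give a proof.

Not equivalent: only (⇐) holds.

Forward direction. This fails. Under u = F, p = T, q = F, the left side is true but the right side is false.

Converse. Assume the antecedent. If u is true, the antecedent forces (u = T, p = T, q = F) or (u = T, p = T, q = T), and p ∨ (q ∨ p) holds there. If u is false, the antecedent cannot hold. Either way p ∨ (q ∨ p) holds.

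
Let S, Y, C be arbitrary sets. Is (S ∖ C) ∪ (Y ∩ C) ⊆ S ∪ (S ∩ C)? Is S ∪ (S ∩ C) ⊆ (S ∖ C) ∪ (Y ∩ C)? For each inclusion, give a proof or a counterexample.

Neither inclusion holds.

(⟹) This inclusion fails. Take S = ∅, Y = {1}, C = {1}; then 1 ∈ (S ∖ C) ∪ (Y ∩ C) but 1 ∉ S ∪ (S ∩ C).

(⟸) This inclusion fails. Take S = {1}, Y = ∅, C = {1}; then 1 ∈ S ∪ (S ∩ C) but 1 ∉ (S ∖ C) ∪ (Y ∩ C).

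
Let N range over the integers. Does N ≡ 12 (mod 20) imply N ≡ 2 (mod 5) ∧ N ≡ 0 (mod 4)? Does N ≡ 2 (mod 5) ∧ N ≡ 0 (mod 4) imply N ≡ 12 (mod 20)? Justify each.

(→) Suppose N ≡ 12 (mod 20); write N = 20j + 12. Since 5 ∣ 20, reducing mod 5 gives N ≡ 12 ≡ 2 (mod 5); since 4 ∣ 20, reducing mod 4 gives N ≡ 12 ≡ 0 (mod 4).

(←) Conversely, if N ≡ 2 (mod 5) and N ≡ 0 (mod 4), then by the Chinese remainder theorem N ≡ 12 (mod 20). This is exactly N ≡ 12 (mod 20).

Both directions hold; the statement is true.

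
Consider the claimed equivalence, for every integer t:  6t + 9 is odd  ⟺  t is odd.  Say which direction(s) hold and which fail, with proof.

(⇒) fails; (⇐) holds.

(←) Suppose t is odd. Since 6 is even, 6t is even for every t, so 6t + 9 has the same parity as 9, which is odd. Hence 6t + 9 is odd.

(→) This fails: take t = 2. Then 6t + 9 = 21, which is odd, yet t = 2 is even, not odd.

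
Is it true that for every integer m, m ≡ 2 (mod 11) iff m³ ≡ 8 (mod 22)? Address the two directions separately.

(⟸) The residues r modulo 22 with r³ ≡ 8 (mod 22) are exactly {2}, and each is ≡ 2 (mod 11).

(⟹) This fails: take m = 13. Then 13 ≡ 2 (mod 11), but 13³ = 2197 ≡ 19 (mod 22), not 8.

Only the reverse direction holds.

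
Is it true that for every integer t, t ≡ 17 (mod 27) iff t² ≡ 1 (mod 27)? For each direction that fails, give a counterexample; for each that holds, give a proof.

(⇒) fails and (⇐) fails.

(⟹) This fails: take t = 17. Then 17 ≡ 17 (mod 27), but 17² = 289 ≡ 19 (mod 27), not 1.

(⟸) This fails: take t = 1. Then 1² = 1 ≡ 1 (mod 27), yet 1 ≡ 1 (mod 27), not 17.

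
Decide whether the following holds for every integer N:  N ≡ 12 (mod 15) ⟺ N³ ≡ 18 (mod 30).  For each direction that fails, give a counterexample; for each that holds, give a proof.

Only the reverse direction holds.

(⟹) This fails: take N = 27. Then 27 ≡ 12 (mod 15), but 27³ = 19683 ≡ 3 (mod 30), not 18.

(⟸) Conversely, the residues r modulo 30 with r³ ≡ 18 (mod 30) are exactly {12}, and each is ≡ 12 (mod 15).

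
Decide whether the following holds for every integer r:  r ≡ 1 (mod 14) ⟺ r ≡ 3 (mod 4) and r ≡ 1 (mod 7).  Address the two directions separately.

(←) If r ≡ 3 (mod 4) and r ≡ 1 (mod 7), then by the Chinese remainder theorem r ≡ 15 (mod 28). Since 15 ≡ 1 (mod 14) and 14 ∣ 28, we get r ≡ 1 (mod 14).

(→) This fails: r = 1 gives 1 ≡ 1 (mod 14) but 1 ≡ 1 (mod 4), so the conjunction on the right does not hold.

(⇒) fails; (⇐) holds.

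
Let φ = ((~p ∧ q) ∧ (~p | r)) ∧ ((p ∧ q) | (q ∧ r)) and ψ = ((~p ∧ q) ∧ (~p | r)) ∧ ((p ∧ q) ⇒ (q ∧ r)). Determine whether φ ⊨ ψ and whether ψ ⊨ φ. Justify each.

The forward direction holds; the converse fails.

Forward direction. Assume the antecedent. If q is true, the antecedent forces (q = T, r = T, p = F), and the consequent holds there. If q is false, the antecedent cannot hold. Either way the consequent holds.

Converse. This fails. Under q = T, r = F, p = F, the left side is false but the right side is true.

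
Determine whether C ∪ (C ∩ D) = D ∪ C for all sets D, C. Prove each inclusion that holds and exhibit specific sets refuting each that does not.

(⊆) holds; (⊇) fails.

Reverse inclusion. This inclusion fails. Take D = {1}, C = ∅; then 1 ∈ D ∪ C but 1 ∉ C ∪ (C ∩ D).

Forward inclusion. Let x ∈ C ∪ (C ∩ D). Then either x ∈ C and x ∉ D; or x ∈ D ∩ C. In each case x ∈ D ∪ C, so C ∪ (C ∩ D) ⊆ D ∪ C.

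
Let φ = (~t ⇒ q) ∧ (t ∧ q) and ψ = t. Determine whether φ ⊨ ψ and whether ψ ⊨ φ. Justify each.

Only the forward implication holds.

(→) Assume the antecedent. If t is true, t reduces to true regardless of the other variables. If t is false, the antecedent cannot hold. Either way t holds.

(←) This fails. Under t = T, q = F, the left side is false but the right side is true.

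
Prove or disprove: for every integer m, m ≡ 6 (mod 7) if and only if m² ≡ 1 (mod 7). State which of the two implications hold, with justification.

The forward direction holds; the converse fails.

(⇒) Suppose m ≡ 6 (mod 7). Write m = 7j + 6. Then (7j + 6)² = 49j² + 84j + 36 = 7(7j² + 12j + 5) + 1, so m² ≡ 1 (mod 7).

(⇐) This fails: take m = 1. Then 1² = 1 ≡ 1 (mod 7), yet 1 ≡ 1 (mod 7), not 6.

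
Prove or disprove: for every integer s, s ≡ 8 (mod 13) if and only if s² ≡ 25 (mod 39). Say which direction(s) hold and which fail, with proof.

Forward direction. This fails: take s = 21. Then 21 ≡ 8 (mod 13), but 21² = 441 ≡ 12 (mod 39), not 25.

Converse. This fails: take s = 5. Then 5² = 25 ≡ 25 (mod 39), yet 5 ≡ 5 (mod 13), not 8.

(⇒) fails and (⇐) fails.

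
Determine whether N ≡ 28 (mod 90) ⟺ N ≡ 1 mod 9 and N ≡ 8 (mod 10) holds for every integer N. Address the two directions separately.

Both implications hold.

Forward direction. Suppose N ≡ 28 (mod 90); write N = 90j + 28. Since 9 ∣ 90, reducing mod 9 gives N ≡ 28 ≡ 1 (mod 9); since 10 ∣ 90, reducing mod 10 gives N ≡ 28 ≡ 8 (mod 10).

Converse. If N ≡ 1 (mod 9) and N ≡ 8 (mod 10), then by the Chinese remainder theorem N ≡ 28 (mod 90). This is exactly N ≡ 28 (mod 90).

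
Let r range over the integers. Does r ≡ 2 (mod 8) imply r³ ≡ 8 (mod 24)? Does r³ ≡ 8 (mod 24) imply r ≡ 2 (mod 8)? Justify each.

(⟹) This fails: take r = 10. Then 10 ≡ 2 (mod 8), but 10³ = 1000 ≡ 16 (mod 24), not 8.

(⟸) This fails: take r = 8. Then 8³ = 512 ≡ 8 (mod 24), yet 8 ≡ 0 (mod 8), not 2.

Neither implication holds.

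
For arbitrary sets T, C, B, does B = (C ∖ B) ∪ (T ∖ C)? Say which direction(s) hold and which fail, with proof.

Both inclusions fail.

(⊆) This inclusion fails. Take T = ∅, C = ∅, B = {1}; then 1 ∈ B but 1 ∉ (C ∖ B) ∪ (T ∖ C).

(⊇) This inclusion fails. Take T = {1}, C = ∅, B = ∅; then 1 ∈ (C ∖ B) ∪ (T ∖ C) but 1 ∉ B.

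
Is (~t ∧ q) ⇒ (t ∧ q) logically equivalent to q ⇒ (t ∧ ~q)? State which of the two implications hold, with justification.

(⇒) This fails. Under q = T, t = T, the left side is true but the right side is false.

(⇐) Assume the antecedent. If q is true, the antecedent cannot hold. If q is false, (~t ∧ q) ⇒ (t ∧ q) reduces to true regardless of the other variables. Either way (~t ∧ q) ⇒ (t ∧ q) holds.

Only the reverse direction holds.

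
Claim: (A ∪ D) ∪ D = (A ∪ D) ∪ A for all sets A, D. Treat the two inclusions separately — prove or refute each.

The two sets are equal.

Forward inclusion. Let x ∈ (A ∪ D) ∪ D. Then either x ∈ A and x ∉ D; or x ∈ D and x ∉ A; or x ∈ A ∩ D. In each case x ∈ (A ∪ D) ∪ A, so (A ∪ D) ∪ D ⊆ (A ∪ D) ∪ A.

Reverse inclusion. Let x ∈ (A ∪ D) ∪ A. Then either x ∈ A and x ∉ D; or x ∈ D and x ∉ A; or x ∈ A ∩ D. In each case x ∈ (A ∪ D) ∪ D, so (A ∪ D) ∪ A ⊆ (A ∪ D) ∪ D.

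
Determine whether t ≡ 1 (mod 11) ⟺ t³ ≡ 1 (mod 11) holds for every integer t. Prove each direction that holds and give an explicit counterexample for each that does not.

Both implications hold.

Forward direction. Suppose t ≡ 1 (mod 11). Write t = 11j + 1. Then (11j + 1)³ = 1331j³ + 363j² + 33j + 1 = 11(121j³ + 33j² + 3j) + 1, so t³ ≡ 1 (mod 11).

Converse. Suppose t³ ≡ 1 (mod 11). The only residue r in {0, …, 10} with r³ ≡ 1 (mod 11) is r = 1, so t ≡ 1 (mod 11).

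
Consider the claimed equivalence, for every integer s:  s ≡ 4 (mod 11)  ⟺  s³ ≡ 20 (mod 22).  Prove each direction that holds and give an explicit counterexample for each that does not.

(⟹) This fails: take s = 15. Then 15 ≡ 4 (mod 11), but 15³ = 3375 ≡ 9 (mod 22), not 20.

(⟸) Conversely, the residues r modulo 22 with r³ ≡ 20 (mod 22) are exactly {4}, and each is ≡ 4 (mod 11).

The forward direction fails; the converse holds.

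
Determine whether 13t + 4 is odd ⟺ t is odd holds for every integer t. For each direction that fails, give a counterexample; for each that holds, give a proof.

Forward direction. Suppose 13t + 4 is odd. Since 13 is odd, 13t and t have the same parity, so 13t + 4 ≡ t + 4 (mod 2). As 4 is even, 13t + 4 is odd exactly when t is odd. Thus t is odd.

Converse. Suppose t is odd; write t = 2j + 1. Then 13t + 4 = 13·(2j + 1) + 4 = 2·13j + 17, which is odd.

Both directions hold; the statement is true.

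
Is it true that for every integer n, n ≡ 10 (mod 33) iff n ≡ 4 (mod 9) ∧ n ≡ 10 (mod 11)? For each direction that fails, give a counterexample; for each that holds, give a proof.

(⟹) This fails: n = 10 gives 10 ≡ 10 (mod 33) but 10 ≡ 1 (mod 9), so the conjunction on the right does not hold.

(⟸) Conversely, if n ≡ 4 (mod 9) and n ≡ 10 (mod 11), then by the Chinese remainder theorem n ≡ 76 (mod 99). Since 76 ≡ 10 (mod 33) and 33 ∣ 99, we get n ≡ 10 (mod 33).

(⇒) fails; (⇐) holds.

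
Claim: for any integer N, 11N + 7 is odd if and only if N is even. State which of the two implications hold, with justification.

(⟹) Suppose 11N + 7 is odd. Since 11 is odd, 11N and N have the same parity, so 11N + 7 ≡ N + 7 (mod 2). As 7 is odd, 11N + 7 is odd exactly when N is even. Thus N is even.

(⟸) Conversely, suppose N is even; write N = 2j. Then 11N + 7 = 11·(2j) + 7 = 2·11j + 7, which is odd.

Equivalent; both directions hold.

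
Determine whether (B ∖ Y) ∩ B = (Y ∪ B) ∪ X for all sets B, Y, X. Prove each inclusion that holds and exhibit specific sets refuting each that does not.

Reverse inclusion. This inclusion fails. Take B = ∅, Y = {1}, X = ∅; then 1 ∈ (Y ∪ B) ∪ X but 1 ∉ (B ∖ Y) ∩ B.

Forward inclusion. Let x ∈ (B ∖ Y) ∩ B. Then either x ∈ B and x ∉ Y, X; or x ∈ B ∩ X and x ∉ Y. In each case x ∈ (Y ∪ B) ∪ X, so (B ∖ Y) ∩ B ⊆ (Y ∪ B) ∪ X.

(⊆) holds; (⊇) fails.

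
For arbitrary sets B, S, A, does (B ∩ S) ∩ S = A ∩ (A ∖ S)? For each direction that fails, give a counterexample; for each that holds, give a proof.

(⊆) This inclusion fails. Take B = {1}, S = {1}, A = ∅; then 1 ∈ (B ∩ S) ∩ S but 1 ∉ A ∩ (A ∖ S).

(⊇) This inclusion fails. Take B = ∅, S = ∅, A = {1}; then 1 ∈ A ∩ (A ∖ S) but 1 ∉ (B ∩ S) ∩ S.

(⊆) fails and (⊇) fails.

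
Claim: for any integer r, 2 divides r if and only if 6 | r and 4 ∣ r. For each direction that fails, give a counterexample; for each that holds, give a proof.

Only the reverse direction holds.

(⟹) This fails: take r = 2. Certainly 2 ∣ 2, but 6 ∤ 2.

(⟸) Suppose 6 ∣ r and 4 ∣ r. Any common multiple of 6 and 4 is a multiple of their lcm; here lcm(6, 4) = 6·4/gcd(6, 4) = 24/2 = 12, so 12 ∣ r. Since 2 ∣ 12, it follows that 2 ∣ r.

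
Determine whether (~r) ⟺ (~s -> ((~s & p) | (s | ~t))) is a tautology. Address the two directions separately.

(→) This fails. Under r = F, s = F, p = F, t = T, the left side is true but the right side is false.

(←) This fails. Under r = T, s = F, p = F, t = F, the left side is false but the right side is true.

(⇒) fails and (⇐) fails.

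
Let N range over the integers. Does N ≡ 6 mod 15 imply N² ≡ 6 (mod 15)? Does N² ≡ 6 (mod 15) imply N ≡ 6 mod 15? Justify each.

Not equivalent: only (⇒) holds.

(→) Suppose N ≡ 6 mod 15. Write N = 15j + 6. Then (15j + 6)² = 225j² + 180j + 36 = 15(15j² + 12j + 2) + 6, so N² ≡ 6 (mod 15).

(←) This fails: take N = 9. Then 9² = 81 ≡ 6 (mod 15), yet 9 ≡ 9 (mod 15), not 6.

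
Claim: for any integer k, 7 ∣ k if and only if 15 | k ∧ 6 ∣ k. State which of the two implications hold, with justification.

(→) This fails: take k = 7. Certainly 7 ∣ 7, but 15 ∤ 7.

(←) This fails: take k = 30. Both 15 ∣ 30 and 6 ∣ 30, yet 30 is not a multiple of 7 (since 30 = 4·7 + 2), so 7 ∤ 30.

Both directions fail.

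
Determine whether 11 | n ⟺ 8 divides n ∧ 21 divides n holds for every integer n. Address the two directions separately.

(⇒) This fails: take n = 11. Certainly 11 ∣ 11, but 8 ∤ 11.

(⇐) This fails: take n = 168. Both 8 ∣ 168 and 21 ∣ 168, yet 168 is not a multiple of 11 (since 168 = 15·11 + 3), so 11 ∤ 168.

(⇒) fails and (⇐) fails.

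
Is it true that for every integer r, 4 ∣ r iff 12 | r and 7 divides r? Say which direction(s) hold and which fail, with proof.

Only the reverse direction holds.

(→) This fails: take r = 4. Certainly 4 ∣ 4, but 12 ∤ 4.

(←) Suppose 12 ∣ r and 7 ∣ r. Any common multiple of 12 and 7 is a multiple of their lcm; here gcd(12, 7) = 1, so lcm(12, 7) = 12·7 = 84, so 84 ∣ r. Since 4 ∣ 84, it follows that 4 ∣ r.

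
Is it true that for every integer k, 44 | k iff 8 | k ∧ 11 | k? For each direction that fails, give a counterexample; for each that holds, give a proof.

(⟹) This fails: take k = 44. Certainly 44 ∣ 44, but 8 ∤ 44.

(⟸) Suppose 8 ∣ k and 11 ∣ k. Any common multiple of 8 and 11 is a multiple of their lcm; here gcd(8, 11) = 1, so lcm(8, 11) = 8·11 = 88, so 88 ∣ k. Since 44 ∣ 88, it follows that 44 ∣ k.

The forward direction fails; the converse holds.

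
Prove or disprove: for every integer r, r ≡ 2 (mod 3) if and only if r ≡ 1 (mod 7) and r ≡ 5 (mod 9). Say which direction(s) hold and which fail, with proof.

(⟸) If r ≡ 1 (mod 7) and r ≡ 5 (mod 9), then by the Chinese remainder theorem r ≡ 50 (mod 63). Since 50 ≡ 2 (mod 3) and 3 ∣ 63, we get r ≡ 2 (mod 3).

(⟹) This fails: r = 2 gives 2 ≡ 2 (mod 3) but 2 ≡ 2 (mod 7), so the conjunction on the right does not hold.

Not equivalent: only (⇐) holds.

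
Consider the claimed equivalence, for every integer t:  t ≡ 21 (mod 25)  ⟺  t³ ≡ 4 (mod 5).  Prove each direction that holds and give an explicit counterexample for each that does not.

Neither direction holds.

(⟹) This fails: take t = 21. Then 21 ≡ 21 (mod 25), but 21³ = 9261 ≡ 1 (mod 5), not 4.

(⟸) This fails: take t = 4. Then 4³ = 64 ≡ 4 (mod 5), yet 4 ≡ 4 (mod 25), not 21.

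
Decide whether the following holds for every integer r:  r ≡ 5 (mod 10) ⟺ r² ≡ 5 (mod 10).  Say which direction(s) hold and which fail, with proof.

Both directions hold.

(⟸) Suppose r² ≡ 5 (mod 10). The only residue r in {0, …, 9} with r² ≡ 5 (mod 10) is r = 5, so r ≡ 5 (mod 10).

(⟹) Suppose r ≡ 5 (mod 10). Write r = 10j + 5. Then (10j + 5)² = 100j² + 100j + 25 = 10(10j² + 10j + 2) + 5, so r² ≡ 5 (mod 10).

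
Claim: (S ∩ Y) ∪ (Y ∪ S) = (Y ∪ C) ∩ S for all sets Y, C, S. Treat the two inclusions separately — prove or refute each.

Only the reverse inclusion holds.

(⟹) This inclusion fails. Take Y = {1}, C = ∅, S = ∅; then 1 ∈ (S ∩ Y) ∪ (Y ∪ S) but 1 ∉ (Y ∪ C) ∩ S.

(⟸) Let x ∈ (Y ∪ C) ∩ S. Then either x ∈ Y ∩ S and x ∉ C; or x ∈ C ∩ S and x ∉ Y; or x ∈ Y ∩ C ∩ S. In each case x ∈ (S ∩ Y) ∪ (Y ∪ S), so (Y ∪ C) ∩ S ⊆ (S ∩ Y) ∪ (Y ∪ S).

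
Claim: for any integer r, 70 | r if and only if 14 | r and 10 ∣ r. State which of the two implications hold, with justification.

(⟹) If 70 ∣ r, write r = 70q. Since 70 = 5·14, r = 14·(5q), so 14 ∣ r; and since 70 = 7·10, r = 10·(7q), so 10 ∣ r.

(⟸) Suppose 14 ∣ r and 10 ∣ r. Any common multiple of 14 and 10 is a multiple of their lcm; here lcm(14, 10) = 14·10/gcd(14, 10) = 140/2 = 70, so 70 ∣ r.

Both implications hold.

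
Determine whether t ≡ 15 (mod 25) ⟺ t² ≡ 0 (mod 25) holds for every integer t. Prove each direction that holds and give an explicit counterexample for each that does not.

(→) Suppose t ≡ 15 (mod 25). Write t = 25j + 15. Then (25j + 15)² = 625j² + 750j + 225 = 25(25j² + 30j + 9) + 0, so t² ≡ 0 (mod 25).

(←) This fails: take t = 0. Then 0² = 0 ≡ 0 (mod 25), yet 0 ≡ 0 (mod 25), not 15.

Not equivalent: only (⇒) holds.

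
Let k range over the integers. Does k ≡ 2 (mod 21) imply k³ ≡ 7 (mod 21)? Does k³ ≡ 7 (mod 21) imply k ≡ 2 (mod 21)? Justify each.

Neither implication holds.

(⟹) This fails: take k = 2. Then 2 ≡ 2 (mod 21), but 2³ = 8 ≡ 8 (mod 21), not 7.

(⟸) This fails: take k = 7. Then 7³ = 343 ≡ 7 (mod 21), yet 7 ≡ 7 (mod 21), not 2.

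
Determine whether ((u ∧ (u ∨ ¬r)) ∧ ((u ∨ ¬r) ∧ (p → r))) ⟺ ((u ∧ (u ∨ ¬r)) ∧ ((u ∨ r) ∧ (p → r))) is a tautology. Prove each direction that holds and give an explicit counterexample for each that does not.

Both implications hold.

(⇒) Assume the antecedent. If p is true, the antecedent forces (u = T, p = T, r = T), and the consequent holds there. If p is false, the antecedent forces (u = T, p = F, r = F) or (u = T, p = F, r = T), and the consequent holds there. Either way the consequent holds.

(⇐) Assume the antecedent. If p is true, the antecedent forces (u = T, p = T, r = T), and the consequent holds there. If p is false, the antecedent forces (u = T, p = F, r = F) or (u = T, p = F, r = T), and the consequent holds there. Either way the consequent holds.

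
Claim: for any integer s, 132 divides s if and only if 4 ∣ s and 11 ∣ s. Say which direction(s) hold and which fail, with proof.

(←) This fails: take s = 44. Both 4 ∣ 44 and 11 ∣ 44, yet 44 is not a multiple of 132 (since 44 = 0·132 + 44), so 132 ∤ 44.

(→) If 132 ∣ s, write s = 132q. Since 132 = 33·4, s = 4·(33q), so 4 ∣ s; and since 132 = 12·11, s = 11·(12q), so 11 ∣ s.

Not equivalent: only (⇒) holds.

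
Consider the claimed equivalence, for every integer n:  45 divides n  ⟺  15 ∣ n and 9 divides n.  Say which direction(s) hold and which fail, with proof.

(⇐) Suppose 15 ∣ n and 9 ∣ n. Any common multiple of 15 and 9 is a multiple of their lcm; here lcm(15, 9) = 15·9/gcd(15, 9) = 135/3 = 45, so 45 ∣ n.

(⇒) If 45 ∣ n, write n = 45q. Since 45 = 3·15, n = 15·(3q), so 15 ∣ n; and since 45 = 5·9, n = 9·(5q), so 9 ∣ n.

Equivalent; both directions hold.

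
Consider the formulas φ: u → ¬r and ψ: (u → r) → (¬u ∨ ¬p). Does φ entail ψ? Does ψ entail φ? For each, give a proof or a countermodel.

Forward direction. Assume the antecedent. If u is true, the antecedent forces (u = T, p = F, r = F) or (u = T, p = T, r = F), and (u → r) → (¬u ∨ ¬p) holds there. If u is false, (u → r) → (¬u ∨ ¬p) reduces to true regardless of the other variables. Either way (u → r) → (¬u ∨ ¬p) holds.

Converse. This fails. Under u = T, p = F, r = T, the left side is false but the right side is true.

The forward direction holds; the converse fails.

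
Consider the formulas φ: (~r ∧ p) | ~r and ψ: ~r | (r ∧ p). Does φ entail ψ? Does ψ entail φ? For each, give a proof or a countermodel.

Only the forward implication holds.

(⟹) Assume the antecedent. If r is true, the antecedent cannot hold. If r is false, ~r | (r ∧ p) reduces to true regardless of the other variables. Either way ~r | (r ∧ p) holds.

(⟸) This fails. Under r = T, p = T, the left side is false but the right side is true.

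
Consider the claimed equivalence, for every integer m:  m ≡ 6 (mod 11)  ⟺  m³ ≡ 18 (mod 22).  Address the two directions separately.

(→) This fails: take m = 17. Then 17 ≡ 6 (mod 11), but 17³ = 4913 ≡ 7 (mod 22), not 18.

(←) Conversely, the residues r modulo 22 with r³ ≡ 18 (mod 22) are exactly {6}, and each is ≡ 6 (mod 11).

Only the converse holds.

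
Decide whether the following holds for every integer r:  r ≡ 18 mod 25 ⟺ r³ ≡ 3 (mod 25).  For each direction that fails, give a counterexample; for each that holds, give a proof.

(⇒) This fails: take r = 18. Then 18 ≡ 18 (mod 25), but 18³ = 5832 ≡ 7 (mod 25), not 3.

(⇐) This fails: take r = 12. Then 12³ = 1728 ≡ 3 (mod 25), yet 12 ≡ 12 (mod 25), not 18.

Both directions fail.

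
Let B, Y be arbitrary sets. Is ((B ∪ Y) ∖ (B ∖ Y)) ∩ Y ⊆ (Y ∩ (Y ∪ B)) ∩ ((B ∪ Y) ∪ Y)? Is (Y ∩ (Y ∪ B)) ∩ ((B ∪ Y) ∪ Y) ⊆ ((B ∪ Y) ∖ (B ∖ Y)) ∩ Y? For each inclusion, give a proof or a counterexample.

(⟹) Let x ∈ ((B ∪ Y) ∖ (B ∖ Y)) ∩ Y. Then either x ∈ Y and x ∉ B; or x ∈ B ∩ Y. In each case x ∈ (Y ∩ (Y ∪ B)) ∩ ((B ∪ Y) ∪ Y), so ((B ∪ Y) ∖ (B ∖ Y)) ∩ Y ⊆ (Y ∩ (Y ∪ B)) ∩ ((B ∪ Y) ∪ Y).

(⟸) Let x ∈ (Y ∩ (Y ∪ B)) ∩ ((B ∪ Y) ∪ Y). Then either x ∈ Y and x ∉ B; or x ∈ B ∩ Y. In each case x ∈ ((B ∪ Y) ∖ (B ∖ Y)) ∩ Y, so (Y ∩ (Y ∪ B)) ∩ ((B ∪ Y) ∪ Y) ⊆ ((B ∪ Y) ∖ (B ∖ Y)) ∩ Y.

Both inclusions hold.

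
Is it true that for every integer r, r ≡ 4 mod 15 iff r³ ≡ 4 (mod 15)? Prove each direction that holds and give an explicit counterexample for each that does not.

(→) Suppose r ≡ 4 mod 15. Write r = 15j + 4. Then (15j + 4)³ = 3375j³ + 2700j² + 720j + 64 = 15(225j³ + 180j² + 48j + 4) + 4, so r³ ≡ 4 (mod 15).

(←) Conversely, suppose r³ ≡ 4 (mod 15). The only residue r in {0, …, 14} with r³ ≡ 4 (mod 15) is r = 4, so r ≡ 4 (mod 15).

The biconditional holds.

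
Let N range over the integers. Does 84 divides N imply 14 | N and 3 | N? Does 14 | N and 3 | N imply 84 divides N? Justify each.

Not equivalent: only (⇒) holds.

(⇒) If 84 ∣ N, write N = 84q. Since 84 = 6·14, N = 14·(6q), so 14 ∣ N; and since 84 = 28·3, N = 3·(28q), so 3 ∣ N.

(⇐) This fails: take N = 42. Both 14 ∣ 42 and 3 ∣ 42, yet 42 is not a multiple of 84 (since 42 = 0·84 + 42), so 84 ∤ 42.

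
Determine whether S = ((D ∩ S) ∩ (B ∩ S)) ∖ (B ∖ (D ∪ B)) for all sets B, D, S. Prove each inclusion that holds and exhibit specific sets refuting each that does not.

(⟹) This inclusion fails. Take B = ∅, D = ∅, S = {1}; then 1 ∈ S but 1 ∉ ((D ∩ S) ∩ (B ∩ S)) ∖ (B ∖ (D ∪ B)).

(⟸) Let x ∈ ((D ∩ S) ∩ (B ∩ S)) ∖ (B ∖ (D ∪ B)). Then x ∈ B ∩ D ∩ S, from which x ∈ S.

Only the reverse inclusion holds.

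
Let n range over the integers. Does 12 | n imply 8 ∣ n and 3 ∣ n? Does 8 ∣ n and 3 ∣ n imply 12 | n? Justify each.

[⇒] This fails: take n = 12. Certainly 12 ∣ 12, but 8 ∤ 12.

[⇐] Suppose 8 ∣ n and 3 ∣ n. Any common multiple of 8 and 3 is a multiple of their lcm; here gcd(8, 3) = 1, so lcm(8, 3) = 8·3 = 24, so 24 ∣ n. Since 12 ∣ 24, it follows that 12 ∣ n.

(⇒) fails; (⇐) holds.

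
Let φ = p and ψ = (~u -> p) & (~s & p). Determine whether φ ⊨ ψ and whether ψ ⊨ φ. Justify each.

Only the reverse direction holds.

(←) Assume the antecedent. If p is true, p reduces to true regardless of the other variables. If p is false, the antecedent cannot hold. Either way p holds.

(→) This fails. Under p = T, s = T, u = F, the left side is true but the right side is false.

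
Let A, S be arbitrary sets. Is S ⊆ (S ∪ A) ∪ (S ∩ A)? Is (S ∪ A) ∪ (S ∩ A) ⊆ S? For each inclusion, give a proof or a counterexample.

(⊆) holds; (⊇) fails.

(⊆) Let x ∈ S. Then either x ∈ S and x ∉ A; or x ∈ A ∩ S. In each case x ∈ (S ∪ A) ∪ (S ∩ A), so S ⊆ (S ∪ A) ∪ (S ∩ A).

(⊇) This inclusion fails. Take A = {1}, S = ∅; then 1 ∈ (S ∪ A) ∪ (S ∩ A) but 1 ∉ S.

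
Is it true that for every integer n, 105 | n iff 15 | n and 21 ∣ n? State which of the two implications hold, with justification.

Both implications hold.

(←) Suppose 15 ∣ n and 21 ∣ n. Any common multiple of 15 and 21 is a multiple of their lcm; here lcm(15, 21) = 15·21/gcd(15, 21) = 315/3 = 105, so 105 ∣ n.

(→) If 105 ∣ n, write n = 105q. Since 105 = 7·15, n = 15·(7q), so 15 ∣ n; and since 105 = 5·21, n = 21·(5q), so 21 ∣ n.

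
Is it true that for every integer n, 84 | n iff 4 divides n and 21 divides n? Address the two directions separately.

Forward direction. If 84 ∣ n, write n = 84q. Since 84 = 21·4, n = 4·(21q), so 4 ∣ n; and since 84 = 4·21, n = 21·(4q), so 21 ∣ n.

Converse. Suppose 4 ∣ n and 21 ∣ n. Any common multiple of 4 and 21 is a multiple of their lcm; here gcd(4, 21) = 1, so lcm(4, 21) = 4·21 = 84, so 84 ∣ n.

Equivalent; both directions hold.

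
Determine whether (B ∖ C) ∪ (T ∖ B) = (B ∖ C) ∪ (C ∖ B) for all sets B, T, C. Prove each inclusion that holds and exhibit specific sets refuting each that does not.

Forward inclusion. This inclusion fails. Take B = ∅, T = {1}, C = ∅; then 1 ∈ (B ∖ C) ∪ (T ∖ B) but 1 ∉ (B ∖ C) ∪ (C ∖ B).

Reverse inclusion. This inclusion fails. Take B = ∅, T = ∅, C = {1}; then 1 ∈ (B ∖ C) ∪ (C ∖ B) but 1 ∉ (B ∖ C) ∪ (T ∖ B).

(⊆) fails and (⊇) fails.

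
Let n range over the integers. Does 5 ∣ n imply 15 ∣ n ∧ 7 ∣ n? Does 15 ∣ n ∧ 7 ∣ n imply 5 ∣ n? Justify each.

Only the reverse direction holds.

(⟹) This fails: take n = 5. Certainly 5 ∣ 5, but 15 ∤ 5.

(⟸) Suppose 15 ∣ n and 7 ∣ n. Any common multiple of 15 and 7 is a multiple of their lcm; here gcd(15, 7) = 1, so lcm(15, 7) = 15·7 = 105, so 105 ∣ n. Since 5 ∣ 105, it follows that 5 ∣ n.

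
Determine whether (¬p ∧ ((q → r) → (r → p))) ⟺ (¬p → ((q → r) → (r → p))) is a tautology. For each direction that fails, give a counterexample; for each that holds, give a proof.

Only the forward direction holds.

[⇒] Assume the antecedent. If q is true, the antecedent forces (q = T, r = F, p = F), and ¬p → ((q → r) → (r → p)) holds there. If q is false, the antecedent forces (q = F, r = F, p = F), and ¬p → ((q → r) → (r → p)) holds there. Either way ¬p → ((q → r) → (r → p)) holds.

[⇐] This fails. Under q = F, r = F, p = T, the left side is false but the right side is true.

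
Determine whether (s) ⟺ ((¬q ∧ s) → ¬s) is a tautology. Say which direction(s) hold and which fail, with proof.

Both directions fail.

(⟹) This fails. Under s = T, q = F, the left side is true but the right side is false.

(⟸) This fails. Under s = F, q = F, the left side is false but the right side is true.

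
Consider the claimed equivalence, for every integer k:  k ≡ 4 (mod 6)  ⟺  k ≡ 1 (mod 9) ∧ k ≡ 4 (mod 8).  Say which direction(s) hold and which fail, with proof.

(⇒) This fails: k = 64 gives 64 ≡ 4 (mod 6) but 64 ≡ 0 (mod 8), so the conjunction on the right does not hold.

(⇐) Conversely, if k ≡ 1 (mod 9) and k ≡ 4 (mod 8), then by the Chinese remainder theorem k ≡ 28 (mod 72). Since 28 ≡ 4 (mod 6) and 6 ∣ 72, we get k ≡ 4 (mod 6).

Only the converse holds.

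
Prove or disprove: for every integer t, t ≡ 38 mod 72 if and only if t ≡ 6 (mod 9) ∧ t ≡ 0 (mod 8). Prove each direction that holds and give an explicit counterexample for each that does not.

(⟹) This fails: t = 38 gives 38 ≡ 38 (mod 72) but 38 ≡ 2 (mod 9), so the conjunction on the right does not hold.

(⟸) This fails: t = 24 satisfies both congruences on the right (24 ≡ 6 mod 9 and 24 ≡ 0 mod 8) yet 24 ≡ 24 (mod 72), not 38.

Both directions fail.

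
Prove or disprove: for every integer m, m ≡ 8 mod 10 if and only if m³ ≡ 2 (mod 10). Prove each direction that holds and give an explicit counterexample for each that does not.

The biconditional holds.

(⇒) Suppose m ≡ 8 mod 10. Write m = 10j + 8. Then (10j + 8)³ = 1000j³ + 2400j² + 1920j + 512 = 10(100j³ + 240j² + 192j + 51) + 2, so m³ ≡ 2 (mod 10).

(⇐) For the converse, argue contrapositively. If m ≢ 8 (mod 10), then m is congruent to one of 0, 1, 2, 3, 4, 5, 6, 7, 9 modulo 10, and these give m³ ≡ 0, 1, 8, 7, 4, 5, 6, 3, 9 respectively — never 2.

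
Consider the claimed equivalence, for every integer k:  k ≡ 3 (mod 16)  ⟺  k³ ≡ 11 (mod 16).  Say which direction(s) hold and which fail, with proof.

(⇒) Suppose k ≡ 3 (mod 16). Write k = 16j + 3. Then (16j + 3)³ = 4096j³ + 2304j² + 432j + 27 = 16(256j³ + 144j² + 27j + 1) + 11, so k³ ≡ 11 (mod 16).

(⇐) Conversely, suppose k³ ≡ 11 (mod 16). The only residue r in {0, …, 15} with r³ ≡ 11 (mod 16) is r = 3, so k ≡ 3 (mod 16).

Both directions hold; the statement is true.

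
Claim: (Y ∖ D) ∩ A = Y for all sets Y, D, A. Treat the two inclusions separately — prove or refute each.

(⊆) holds; (⊇) fails.

(⟹) Let x ∈ (Y ∖ D) ∩ A. Then x ∈ Y ∩ A and x ∉ D, from which x ∈ Y.

(⟸) This inclusion fails. Take Y = {1}, D = ∅, A = ∅; then 1 ∈ Y but 1 ∉ (Y ∖ D) ∩ A.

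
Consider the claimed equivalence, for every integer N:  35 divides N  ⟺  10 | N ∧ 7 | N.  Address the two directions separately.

The forward direction fails; the converse holds.

(→) This fails: take N = 35. Certainly 35 ∣ 35, but 10 ∤ 35.

(←) Suppose 10 ∣ N and 7 ∣ N. Any common multiple of 10 and 7 is a multiple of their lcm; here gcd(10, 7) = 1, so lcm(10, 7) = 10·7 = 70, so 70 ∣ N. Since 35 ∣ 70, it follows that 35 ∣ N.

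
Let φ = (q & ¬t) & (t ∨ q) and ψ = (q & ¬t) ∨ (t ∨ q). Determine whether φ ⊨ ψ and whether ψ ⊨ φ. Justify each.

Only the forward implication holds.

(⇒) Assume the antecedent. If q is true, (q & ¬t) ∨ (t ∨ q) reduces to true regardless of the other variables. If q is false, the antecedent cannot hold. Either way (q & ¬t) ∨ (t ∨ q) holds.

(⇐) This fails. Under q = F, t = T, the left side is false but the right side is true.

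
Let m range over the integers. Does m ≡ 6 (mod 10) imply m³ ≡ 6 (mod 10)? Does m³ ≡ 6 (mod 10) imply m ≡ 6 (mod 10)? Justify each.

(→) Suppose m ≡ 6 (mod 10). Write m = 10j + 6. Then (10j + 6)³ = 1000j³ + 1800j² + 1080j + 216 = 10(100j³ + 180j² + 108j + 21) + 6, so m³ ≡ 6 (mod 10).

(←) For the converse, argue contrapositively. If m ≢ 6 (mod 10), then m is congruent to one of 0, 1, 2, 3, 4, 5, 7, 8, 9 modulo 10, and these give m³ ≡ 0, 1, 8, 7, 4, 5, 3, 2, 9 respectively — never 6.

Both implications hold.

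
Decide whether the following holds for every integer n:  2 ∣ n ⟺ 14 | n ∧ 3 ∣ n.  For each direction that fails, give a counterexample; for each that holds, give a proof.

(⇒) This fails: take n = 2. Certainly 2 ∣ 2, but 14 ∤ 2.

(⇐) Suppose 14 ∣ n and 3 ∣ n. Any common multiple of 14 and 3 is a multiple of their lcm; here gcd(14, 3) = 1, so lcm(14, 3) = 14·3 = 42, so 42 ∣ n. Since 2 ∣ 42, it follows that 2 ∣ n.

Not equivalent: only (⇐) holds.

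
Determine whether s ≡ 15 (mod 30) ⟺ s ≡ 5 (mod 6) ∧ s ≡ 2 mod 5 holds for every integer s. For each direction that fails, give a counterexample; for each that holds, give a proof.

[⇒] This fails: s = 15 gives 15 ≡ 15 (mod 30) but 15 ≡ 3 (mod 6), so the conjunction on the right does not hold.

[⇐] This fails: s = 17 satisfies both congruences on the right (17 ≡ 5 mod 6 and 17 ≡ 2 mod 5) yet 17 ≡ 17 (mod 30), not 15.

Neither implication holds.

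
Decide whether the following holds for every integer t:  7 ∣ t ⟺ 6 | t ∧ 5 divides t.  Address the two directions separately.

Both directions fail.

[⇒] This fails: take t = 7. Certainly 7 ∣ 7, but 6 ∤ 7.

[⇐] This fails: take t = 30. Both 6 ∣ 30 and 5 ∣ 30, yet 30 is not a multiple of 7 (since 30 = 4·7 + 2), so 7 ∤ 30.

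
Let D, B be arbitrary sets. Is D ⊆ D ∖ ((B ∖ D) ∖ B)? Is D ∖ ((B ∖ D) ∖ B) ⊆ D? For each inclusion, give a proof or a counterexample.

(⟹) Let x ∈ D. Then either x ∈ D and x ∉ B; or x ∈ D ∩ B. In each case x ∈ D ∖ ((B ∖ D) ∖ B), so D ⊆ D ∖ ((B ∖ D) ∖ B).

(⟸) Let x ∈ D ∖ ((B ∖ D) ∖ B). Then either x ∈ D and x ∉ B; or x ∈ D ∩ B. In each case x ∈ D, so D ∖ ((B ∖ D) ∖ B) ⊆ D.

Both inclusions hold.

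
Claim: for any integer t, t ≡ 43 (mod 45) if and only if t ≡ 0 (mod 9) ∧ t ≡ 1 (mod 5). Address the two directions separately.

(⇒) fails and (⇐) fails.

[⇒] This fails: t = 43 gives 43 ≡ 43 (mod 45) but 43 ≡ 7 (mod 9), so the conjunction on the right does not hold.

[⇐] This fails: t = 36 satisfies both congruences on the right (36 ≡ 0 mod 9 and 36 ≡ 1 mod 5) yet 36 ≡ 36 (mod 45), not 43.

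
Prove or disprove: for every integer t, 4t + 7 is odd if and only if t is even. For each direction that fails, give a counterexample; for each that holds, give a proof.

Only the converse holds.

Forward direction. This fails: take t = 7. Then 4t + 7 = 35, which is odd, yet t = 7 is odd, not even.

Converse. Suppose t is even. Since 4 is even, 4t is even for every t, so 4t + 7 has the same parity as 7, which is odd. Hence 4t + 7 is odd.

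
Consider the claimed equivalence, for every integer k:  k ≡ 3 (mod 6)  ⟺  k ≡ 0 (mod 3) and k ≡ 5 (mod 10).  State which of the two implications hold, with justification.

(⇒) This fails: k = 3 gives 3 ≡ 3 (mod 6) but 3 ≡ 3 (mod 10), so the conjunction on the right does not hold.

(⇐) Conversely, if k ≡ 0 (mod 3) and k ≡ 5 (mod 10), then by the Chinese remainder theorem k ≡ 15 (mod 30). Since 15 ≡ 3 (mod 6) and 6 ∣ 30, we get k ≡ 3 (mod 6).

Only the converse holds.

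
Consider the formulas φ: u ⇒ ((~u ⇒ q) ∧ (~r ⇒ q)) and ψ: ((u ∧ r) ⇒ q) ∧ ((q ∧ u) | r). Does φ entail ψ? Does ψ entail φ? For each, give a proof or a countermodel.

[⇒] This fails. Under u = F, q = F, r = F, the left side is true but the right side is false.

[⇐] Assume the antecedent. If u is true, the antecedent forces (u = T, q = T, r = F) or (u = T, q = T, r = T), and u ⇒ ((~u ⇒ q) ∧ (~r ⇒ q)) holds there. If u is false, u ⇒ ((~u ⇒ q) ∧ (~r ⇒ q)) reduces to true regardless of the other variables. Either way u ⇒ ((~u ⇒ q) ∧ (~r ⇒ q)) holds.

Only the converse holds.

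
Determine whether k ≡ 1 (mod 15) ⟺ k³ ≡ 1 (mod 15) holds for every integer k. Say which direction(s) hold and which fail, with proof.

The biconditional holds.

(⇐) Suppose k³ ≡ 1 (mod 15). The only residue r in {0, …, 14} with r³ ≡ 1 (mod 15) is r = 1, so k ≡ 1 (mod 15).

(⇒) Suppose k ≡ 1 (mod 15). Write k = 15j + 1. Then (15j + 1)³ = 3375j³ + 675j² + 45j + 1 = 15(225j³ + 45j² + 3j) + 1, so k³ ≡ 1 (mod 15).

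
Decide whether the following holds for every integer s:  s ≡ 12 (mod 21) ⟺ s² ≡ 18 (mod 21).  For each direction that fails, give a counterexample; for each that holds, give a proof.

The forward direction holds; the converse fails.

[⇒] Suppose s ≡ 12 (mod 21). Write s = 21j + 12. Then (21j + 12)² = 441j² + 504j + 144 = 21(21j² + 24j + 6) + 18, so s² ≡ 18 (mod 21).

[⇐] This fails: take s = 9. Then 9² = 81 ≡ 18 (mod 21), yet 9 ≡ 9 (mod 21), not 12.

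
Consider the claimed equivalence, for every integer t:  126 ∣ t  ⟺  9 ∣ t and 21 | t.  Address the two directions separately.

Only the forward direction holds.

Forward direction. If 126 ∣ t, write t = 126q. Since 126 = 14·9, t = 9·(14q), so 9 ∣ t; and since 126 = 6·21, t = 21·(6q), so 21 ∣ t.

Converse. This fails: take t = 63. Both 9 ∣ 63 and 21 ∣ 63, yet 63 is not a multiple of 126 (since 63 = 0·126 + 63), so 126 ∤ 63.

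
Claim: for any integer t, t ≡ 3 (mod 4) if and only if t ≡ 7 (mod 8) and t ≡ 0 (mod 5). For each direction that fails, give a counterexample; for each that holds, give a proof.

(⇒) This fails: t = 3 gives 3 ≡ 3 (mod 4) but 3 ≡ 3 (mod 8), so the conjunction on the right does not hold.

(⇐) Conversely, if t ≡ 7 (mod 8) and t ≡ 0 (mod 5), then by the Chinese remainder theorem t ≡ 15 (mod 40). Since 15 ≡ 3 (mod 4) and 4 ∣ 40, we get t ≡ 3 (mod 4).

Not equivalent: only (⇐) holds.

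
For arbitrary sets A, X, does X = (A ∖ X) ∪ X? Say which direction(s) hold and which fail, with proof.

(⊆) Let x ∈ X. Then either x ∈ X and x ∉ A; or x ∈ A ∩ X. In each case x ∈ (A ∖ X) ∪ X, so X ⊆ (A ∖ X) ∪ X.

(⊇) This inclusion fails. Take A = {1}, X = ∅; then 1 ∈ (A ∖ X) ∪ X but 1 ∉ X.

(⊆) holds; (⊇) fails.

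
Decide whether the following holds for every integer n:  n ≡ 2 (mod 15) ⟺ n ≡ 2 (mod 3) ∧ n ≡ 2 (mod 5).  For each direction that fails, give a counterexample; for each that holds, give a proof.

Both directions hold; the statement is true.

(→) Suppose n ≡ 2 (mod 15); write n = 15j + 2. Since 3 ∣ 15, reducing mod 3 gives n ≡ 2 (mod 3); since 5 ∣ 15, reducing mod 5 gives n ≡ 2 (mod 5).

(←) Conversely, if n ≡ 2 (mod 3) and n ≡ 2 (mod 5), then by the Chinese remainder theorem n ≡ 2 (mod 15). This is exactly n ≡ 2 (mod 15).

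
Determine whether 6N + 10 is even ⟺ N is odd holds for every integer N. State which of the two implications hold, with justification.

Not equivalent: only (⇐) holds.

(→) This fails: take N = 6. Then 6N + 10 = 46, which is even, yet N = 6 is even, not odd.

(←) Suppose N is odd. Since 6 is even, 6N is even for every N, so 6N + 10 has the same parity as 10, which is even. Hence 6N + 10 is even.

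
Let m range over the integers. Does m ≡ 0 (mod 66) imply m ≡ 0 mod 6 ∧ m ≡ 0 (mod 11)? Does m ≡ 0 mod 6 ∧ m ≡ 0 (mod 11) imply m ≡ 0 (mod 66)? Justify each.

The biconditional holds.

[⇐] If m ≡ 0 (mod 6) and m ≡ 0 (mod 11), then by the Chinese remainder theorem m ≡ 0 (mod 66). This is exactly m ≡ 0 (mod 66).

[⇒] Suppose m ≡ 0 (mod 66); write m = 66j + 0. Since 6 ∣ 66, reducing mod 6 gives m ≡ 0 (mod 6); since 11 ∣ 66, reducing mod 11 gives m ≡ 0 (mod 11).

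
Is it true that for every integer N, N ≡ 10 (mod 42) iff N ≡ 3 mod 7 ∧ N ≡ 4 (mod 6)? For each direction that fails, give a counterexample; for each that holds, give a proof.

Both implications hold.

Forward direction. Suppose N ≡ 10 (mod 42); write N = 42j + 10. Since 7 ∣ 42, reducing mod 7 gives N ≡ 10 ≡ 3 (mod 7); since 6 ∣ 42, reducing mod 6 gives N ≡ 10 ≡ 4 (mod 6).

Converse. If N ≡ 3 (mod 7) and N ≡ 4 (mod 6), then by the Chinese remainder theorem N ≡ 10 (mod 42). This is exactly N ≡ 10 (mod 42).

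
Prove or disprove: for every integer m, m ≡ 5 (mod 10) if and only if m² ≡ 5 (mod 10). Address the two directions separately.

The biconditional holds.

(⇒) Suppose m ≡ 5 (mod 10). Write m = 10j + 5. Then (10j + 5)² = 100j² + 100j + 25 = 10(10j² + 10j + 2) + 5, so m² ≡ 5 (mod 10).

(⇐) Conversely, suppose m² ≡ 5 (mod 10). The only residue r in {0, …, 9} with r² ≡ 5 (mod 10) is r = 5, so m ≡ 5 (mod 10).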